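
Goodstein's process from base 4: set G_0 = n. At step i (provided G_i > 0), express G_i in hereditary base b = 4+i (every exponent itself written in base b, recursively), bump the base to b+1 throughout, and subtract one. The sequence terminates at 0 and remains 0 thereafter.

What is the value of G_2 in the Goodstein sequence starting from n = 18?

G_0 = 18. HB_4(18) = 4^2 + 2. Bump = 27. G_1 = 26.
G_1 = 26. HB_5(26) = 5^2 + 1. Bump = 37. G_2 = 36.

36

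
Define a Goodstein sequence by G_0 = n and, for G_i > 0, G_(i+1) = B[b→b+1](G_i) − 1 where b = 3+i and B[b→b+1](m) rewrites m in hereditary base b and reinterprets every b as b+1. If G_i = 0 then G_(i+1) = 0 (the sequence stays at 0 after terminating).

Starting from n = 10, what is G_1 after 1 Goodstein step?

16

G_0=10  [base 3] 3^2 + 1  →[3↦4]→  4^2 + 1 = 17  −1 ⇒ G_1=16
G_1=16  [base 4] 4^2  →[4↦5]→  5^2 = 25  −1 ⇒ G_2=24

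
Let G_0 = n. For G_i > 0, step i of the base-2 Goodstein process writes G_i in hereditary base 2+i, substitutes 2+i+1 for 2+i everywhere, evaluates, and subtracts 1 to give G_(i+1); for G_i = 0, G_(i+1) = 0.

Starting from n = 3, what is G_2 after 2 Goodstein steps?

3 —HB2→ 2 + 1 —bump→ 3 + 1 = 4 —(−1)→ 3
3 —HB3→ 3 —bump→ 4 = 4 —(−1)→ 3
3 —HB4→ 3 —bump→ 3 = 3 —(−1)→ 2

3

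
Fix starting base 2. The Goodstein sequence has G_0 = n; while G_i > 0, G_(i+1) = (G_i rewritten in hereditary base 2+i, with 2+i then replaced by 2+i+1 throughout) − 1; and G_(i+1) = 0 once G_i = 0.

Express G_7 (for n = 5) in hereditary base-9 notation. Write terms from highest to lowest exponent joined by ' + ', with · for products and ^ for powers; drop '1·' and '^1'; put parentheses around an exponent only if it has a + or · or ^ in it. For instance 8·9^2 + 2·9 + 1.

G_0 = 5. HB_2(5) = 2^2 + 1. Bump = 28. G_1 = 27.
G_1 = 27. HB_3(27) = 3^3. Bump = 256. G_2 = 255.
G_2 = 255. HB_4(255) = 3·4^3 + 3·4^2 + 3·4 + 3. Bump = 468. G_3 = 467.
G_3 = 467. HB_5(467) = 3·5^3 + 3·5^2 + 3·5 + 2. Bump = 776. G_4 = 775.
G_4 = 775. HB_6(775) = 3·6^3 + 3·6^2 + 3·6 + 1. Bump = 1198. G_5 = 1197.
G_5 = 1197. HB_7(1197) = 3·7^3 + 3·7^2 + 3·7. Bump = 1752. G_6 = 1751.
G_6 = 1751. HB_8(1751) = 3·8^3 + 3·8^2 + 2·8 + 7. Bump = 2455. G_7 = 2454.
G_7 = 2454. HB_9(2454) = 3·9^3 + 3·9^2 + 2·9 + 6. Bump = 3326. G_8 = 3325.

3·9^3 + 3·9^2 + 2·9 + 6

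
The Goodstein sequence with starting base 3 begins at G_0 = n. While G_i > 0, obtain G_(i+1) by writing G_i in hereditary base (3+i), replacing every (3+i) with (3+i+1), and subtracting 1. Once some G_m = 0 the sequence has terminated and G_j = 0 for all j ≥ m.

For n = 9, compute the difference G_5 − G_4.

base 3: 9 = 3^2; at 4: 4^2 = 16; next = 15
base 4: 15 = 3·4 + 3; at 5: 3·5 + 3 = 18; next = 17
base 5: 17 = 3·5 + 2; at 6: 3·6 + 2 = 20; next = 19
base 6: 19 = 3·6 + 1; at 7: 3·7 + 1 = 22; next = 21
base 7: 21 = 3·7; at 8: 3·8 = 24; next = 23

2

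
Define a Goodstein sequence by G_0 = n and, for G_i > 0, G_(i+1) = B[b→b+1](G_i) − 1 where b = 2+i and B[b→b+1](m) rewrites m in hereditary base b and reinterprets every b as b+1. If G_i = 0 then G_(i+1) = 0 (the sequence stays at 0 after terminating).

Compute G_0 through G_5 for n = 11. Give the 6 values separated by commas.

11, 84, 1027, 15627, 279937, 5764801

i=0: 11 = 2^(2 + 1) + 2 + 1 (b=2); 2→3: 3^(3 + 1) + 3 + 1 = 85; 85−1 = 84
i=1: 84 = 3^(3 + 1) + 3 (b=3); 3→4: 4^(4 + 1) + 4 = 1028; 1028−1 = 1027
i=2: 1027 = 4^(4 + 1) + 3 (b=4); 4→5: 5^(5 + 1) + 3 = 15628; 15628−1 = 15627
i=3: 15627 = 5^(5 + 1) + 2 (b=5); 5→6: 6^(6 + 1) + 2 = 279938; 279938−1 = 279937
i=4: 279937 = 6^(6 + 1) + 1 (b=6); 6→7: 7^(7 + 1) + 1 = 5764802; 5764802−1 = 5764801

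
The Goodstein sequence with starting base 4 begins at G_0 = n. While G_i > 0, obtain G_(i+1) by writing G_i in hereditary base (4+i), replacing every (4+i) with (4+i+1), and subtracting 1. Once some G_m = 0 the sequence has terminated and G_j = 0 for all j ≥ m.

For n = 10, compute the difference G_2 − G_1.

10 —HB4→ 2·4 + 2 —bump→ 2·5 + 2 = 12 —(−1)→ 11
11 —HB5→ 2·5 + 1 —bump→ 2·6 + 1 = 13 —(−1)→ 12

1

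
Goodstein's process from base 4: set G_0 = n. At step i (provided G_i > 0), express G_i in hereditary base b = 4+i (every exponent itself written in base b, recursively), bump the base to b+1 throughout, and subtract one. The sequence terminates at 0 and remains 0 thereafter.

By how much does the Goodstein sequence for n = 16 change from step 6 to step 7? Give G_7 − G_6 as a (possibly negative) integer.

2

(0) 16|_4 = 4^2 ↦ 5^2|_5 = 25 ⇒ 24
(1) 24|_5 = 4·5 + 4 ↦ 4·6 + 4|_6 = 28 ⇒ 27
(2) 27|_6 = 4·6 + 3 ↦ 4·7 + 3|_7 = 31 ⇒ 30
(3) 30|_7 = 4·7 + 2 ↦ 4·8 + 2|_8 = 34 ⇒ 33
(4) 33|_8 = 4·8 + 1 ↦ 4·9 + 1|_9 = 37 ⇒ 36
(5) 36|_9 = 4·9 ↦ 4·10|_10 = 40 ⇒ 39
(6) 39|_10 = 3·10 + 9 ↦ 3·11 + 9|_11 = 42 ⇒ 41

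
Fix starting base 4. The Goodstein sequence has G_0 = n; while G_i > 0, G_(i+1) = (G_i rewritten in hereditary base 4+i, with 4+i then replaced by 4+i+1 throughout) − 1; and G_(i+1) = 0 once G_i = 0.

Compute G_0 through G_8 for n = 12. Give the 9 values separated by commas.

12 —HB4→ 3·4 —bump→ 3·5 = 15 —(−1)→ 14
14 —HB5→ 2·5 + 4 —bump→ 2·6 + 4 = 16 —(−1)→ 15
15 —HB6→ 2·6 + 3 —bump→ 2·7 + 3 = 17 —(−1)→ 16
16 —HB7→ 2·7 + 2 —bump→ 2·8 + 2 = 18 —(−1)→ 17
17 —HB8→ 2·8 + 1 —bump→ 2·9 + 1 = 19 —(−1)→ 18
18 —HB9→ 2·9 —bump→ 2·10 = 20 —(−1)→ 19
19 —HB10→ 10 + 9 —bump→ 11 + 9 = 20 —(−1)→ 19
19 —HB11→ 11 + 8 —bump→ 12 + 8 = 20 —(−1)→ 19

12, 14, 15, 16, 17, 18, 19, 19, 19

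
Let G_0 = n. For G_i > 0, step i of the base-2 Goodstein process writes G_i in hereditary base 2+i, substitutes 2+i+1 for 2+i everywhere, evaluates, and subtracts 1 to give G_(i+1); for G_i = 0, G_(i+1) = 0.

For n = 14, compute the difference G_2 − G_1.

1171

G_0=14  [base 2] 2^(2 + 1) + 2^2 + 2  →[2↦3]→  3^(3 + 1) + 3^3 + 3 = 111  −1 ⇒ G_1=110
G_1=110  [base 3] 3^(3 + 1) + 3^3 + 2  →[3↦4]→  4^(4 + 1) + 4^4 + 2 = 1282  −1 ⇒ G_2=1281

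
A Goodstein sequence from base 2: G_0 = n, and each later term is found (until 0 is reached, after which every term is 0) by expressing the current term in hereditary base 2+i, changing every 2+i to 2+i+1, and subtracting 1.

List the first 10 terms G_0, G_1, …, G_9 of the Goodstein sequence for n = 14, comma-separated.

[0] 14 ≡ 2^(2 + 1) + 2^2 + 2 (base 2). Lift 3: 111. −1: 110.
[1] 110 ≡ 3^(3 + 1) + 3^3 + 2 (base 3). Lift 4: 1282. −1: 1281.
[2] 1281 ≡ 4^(4 + 1) + 4^4 + 1 (base 4). Lift 5: 18751. −1: 18750.
[3] 18750 ≡ 5^(5 + 1) + 5^5 (base 5). Lift 6: 326592. −1: 326591.
[4] 326591 ≡ 6^(6 + 1) + 5·6^5 + 5·6^4 + 5·6^3 + 5·6^2 + 5·6 + 5 (base 6). Lift 7: 5862841. −1: 5862840.
[5] 5862840 ≡ 7^(7 + 1) + 5·7^5 + 5·7^4 + 5·7^3 + 5·7^2 + 5·7 + 4 (base 7). Lift 8: 134404972. −1: 134404971.
[6] 134404971 ≡ 8^(8 + 1) + 5·8^5 + 5·8^4 + 5·8^3 + 5·8^2 + 5·8 + 3 (base 8). Lift 9: 3487116549. −1: 3487116548.
[7] 3487116548 ≡ 9^(9 + 1) + 5·9^5 + 5·9^4 + 5·9^3 + 5·9^2 + 5·9 + 2 (base 9). Lift 10: 100000555552. −1: 100000555551.
[8] 100000555551 ≡ 10^(10 + 1) + 5·10^5 + 5·10^4 + 5·10^3 + 5·10^2 + 5·10 + 1 (base 10). Lift 11: 3138429262497. −1: 3138429262496.

14, 110, 1281, 18750, 326591, 5862840, 134404971, 3487116548, 100000555551, 3138429262496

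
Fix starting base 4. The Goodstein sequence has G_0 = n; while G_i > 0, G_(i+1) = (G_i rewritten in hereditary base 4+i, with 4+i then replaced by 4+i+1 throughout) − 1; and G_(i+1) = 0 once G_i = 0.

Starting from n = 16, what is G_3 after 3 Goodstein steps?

30

i=0: 16 = 4^2 (b=4); 4→5: 5^2 = 25; 25−1 = 24
i=1: 24 = 4·5 + 4 (b=5); 5→6: 4·6 + 4 = 28; 28−1 = 27
i=2: 27 = 4·6 + 3 (b=6); 6→7: 4·7 + 3 = 31; 31−1 = 30
i=3: 30 = 4·7 + 2 (b=7); 7→8: 4·8 + 2 = 34; 34−1 = 33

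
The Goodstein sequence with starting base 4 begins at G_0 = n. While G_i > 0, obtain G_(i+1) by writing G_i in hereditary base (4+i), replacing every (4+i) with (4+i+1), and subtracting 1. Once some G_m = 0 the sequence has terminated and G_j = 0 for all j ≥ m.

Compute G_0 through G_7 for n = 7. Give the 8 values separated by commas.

7, 7, 7, 7, 7, 6, 5, 4

G_0=7  [base 4] 4 + 3  →[4↦5]→  5 + 3 = 8  −1 ⇒ G_1=7
G_1=7  [base 5] 5 + 2  →[5↦6]→  6 + 2 = 8  −1 ⇒ G_2=7
G_2=7  [base 6] 6 + 1  →[6↦7]→  7 + 1 = 8  −1 ⇒ G_3=7
G_3=7  [base 7] 7  →[7↦8]→  8 = 8  −1 ⇒ G_4=7
G_4=7  [base 8] 7  →[8↦9]→  7 = 7  −1 ⇒ G_5=6
G_5=6  [base 9] 6  →[9↦10]→  6 = 6  −1 ⇒ G_6=5
G_6=5  [base 10] 5  →[10↦11]→  5 = 5  −1 ⇒ G_7=4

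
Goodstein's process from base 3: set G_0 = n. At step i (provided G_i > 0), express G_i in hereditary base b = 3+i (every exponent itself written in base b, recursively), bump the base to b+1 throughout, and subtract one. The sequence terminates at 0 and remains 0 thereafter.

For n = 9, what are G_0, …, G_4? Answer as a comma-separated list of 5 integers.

9, 15, 17, 19, 21

G_0 = 9. HB_3(9) = 3^2. Bump = 16. G_1 = 15.
G_1 = 15. HB_4(15) = 3·4 + 3. Bump = 18. G_2 = 17.
G_2 = 17. HB_5(17) = 3·5 + 2. Bump = 20. G_3 = 19.
G_3 = 19. HB_6(19) = 3·6 + 1. Bump = 22. G_4 = 21.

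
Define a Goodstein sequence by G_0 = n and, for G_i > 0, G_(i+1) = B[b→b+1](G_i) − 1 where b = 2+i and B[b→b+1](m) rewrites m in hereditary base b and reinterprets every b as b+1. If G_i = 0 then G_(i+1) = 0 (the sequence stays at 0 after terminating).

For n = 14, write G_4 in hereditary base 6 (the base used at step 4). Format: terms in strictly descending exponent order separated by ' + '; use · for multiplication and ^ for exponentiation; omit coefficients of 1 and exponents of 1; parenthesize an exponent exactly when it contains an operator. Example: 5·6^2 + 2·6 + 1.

G_0 = 14. HB_2(14) = 2^(2 + 1) + 2^2 + 2. Bump = 111. G_1 = 110.
G_1 = 110. HB_3(110) = 3^(3 + 1) + 3^3 + 2. Bump = 1282. G_2 = 1281.
G_2 = 1281. HB_4(1281) = 4^(4 + 1) + 4^4 + 1. Bump = 18751. G_3 = 18750.
G_3 = 18750. HB_5(18750) = 5^(5 + 1) + 5^5. Bump = 326592. G_4 = 326591.
G_4 = 326591. HB_6(326591) = 6^(6 + 1) + 5·6^5 + 5·6^4 + 5·6^3 + 5·6^2 + 5·6 + 5. Bump = 5862841. G_5 = 5862840.

6^(6 + 1) + 5·6^5 + 5·6^4 + 5·6^3 + 5·6^2 + 5·6 + 5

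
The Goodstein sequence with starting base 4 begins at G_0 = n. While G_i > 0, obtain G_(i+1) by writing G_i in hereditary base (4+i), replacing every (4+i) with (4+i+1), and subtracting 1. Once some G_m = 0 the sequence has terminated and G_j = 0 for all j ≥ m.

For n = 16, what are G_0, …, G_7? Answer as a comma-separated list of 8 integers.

16 —HB4→ 4^2 —bump→ 5^2 = 25 —(−1)→ 24
24 —HB5→ 4·5 + 4 —bump→ 4·6 + 4 = 28 —(−1)→ 27
27 —HB6→ 4·6 + 3 —bump→ 4·7 + 3 = 31 —(−1)→ 30
30 —HB7→ 4·7 + 2 —bump→ 4·8 + 2 = 34 —(−1)→ 33
33 —HB8→ 4·8 + 1 —bump→ 4·9 + 1 = 37 —(−1)→ 36
36 —HB9→ 4·9 —bump→ 4·10 = 40 —(−1)→ 39
39 —HB10→ 3·10 + 9 —bump→ 3·11 + 9 = 42 —(−1)→ 41

16, 24, 27, 30, 33, 36, 39, 41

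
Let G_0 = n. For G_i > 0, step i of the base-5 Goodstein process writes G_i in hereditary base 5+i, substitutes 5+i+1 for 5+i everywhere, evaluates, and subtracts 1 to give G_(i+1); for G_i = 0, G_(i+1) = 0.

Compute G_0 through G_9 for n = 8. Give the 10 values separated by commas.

8, 8, 8, 8, 8, 7, 6, 5, 4, 3

[0] 8 ≡ 5 + 3 (base 5). Lift 6: 9. −1: 8.
[1] 8 ≡ 6 + 2 (base 6). Lift 7: 9. −1: 8.
[2] 8 ≡ 7 + 1 (base 7). Lift 8: 9. −1: 8.
[3] 8 ≡ 8 (base 8). Lift 9: 9. −1: 8.
[4] 8 ≡ 8 (base 9). Lift 10: 8. −1: 7.
[5] 7 ≡ 7 (base 10). Lift 11: 7. −1: 6.
[6] 6 ≡ 6 (base 11). Lift 12: 6. −1: 5.
[7] 5 ≡ 5 (base 12). Lift 13: 5. −1: 4.
[8] 4 ≡ 4 (base 13). Lift 14: 4. −1: 3.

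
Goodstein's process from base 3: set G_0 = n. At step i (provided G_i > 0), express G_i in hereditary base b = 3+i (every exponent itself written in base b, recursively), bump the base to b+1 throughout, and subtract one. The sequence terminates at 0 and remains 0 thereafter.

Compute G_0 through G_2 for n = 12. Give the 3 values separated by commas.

step 0: 12 = 3^2 + 3; sub 4 for 3: 4^2 + 4; = 20; G_1 = 20−1 = 19
step 1: 19 = 4^2 + 3; sub 5 for 4: 5^2 + 3; = 28; G_2 = 28−1 = 27

12, 19, 27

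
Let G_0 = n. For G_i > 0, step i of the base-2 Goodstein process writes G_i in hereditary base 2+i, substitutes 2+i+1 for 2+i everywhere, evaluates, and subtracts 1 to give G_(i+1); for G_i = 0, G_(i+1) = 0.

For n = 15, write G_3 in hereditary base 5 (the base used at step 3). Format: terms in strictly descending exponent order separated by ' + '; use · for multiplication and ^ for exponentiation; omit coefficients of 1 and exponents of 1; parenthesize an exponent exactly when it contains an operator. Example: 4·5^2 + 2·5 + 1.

15 —HB2→ 2^(2 + 1) + 2^2 + 2 + 1 —bump→ 3^(3 + 1) + 3^3 + 3 + 1 = 112 —(−1)→ 111
111 —HB3→ 3^(3 + 1) + 3^3 + 3 —bump→ 4^(4 + 1) + 4^4 + 4 = 1284 —(−1)→ 1283
1283 —HB4→ 4^(4 + 1) + 4^4 + 3 —bump→ 5^(5 + 1) + 5^5 + 3 = 18753 —(−1)→ 18752

5^(5 + 1) + 5^5 + 2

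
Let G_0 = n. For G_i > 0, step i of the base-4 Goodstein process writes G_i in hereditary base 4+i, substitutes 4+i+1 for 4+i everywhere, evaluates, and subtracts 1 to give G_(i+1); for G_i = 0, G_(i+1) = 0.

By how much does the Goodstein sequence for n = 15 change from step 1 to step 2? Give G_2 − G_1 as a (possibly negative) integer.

step 0: 15 = 3·4 + 3; sub 5 for 4: 3·5 + 3; = 18; G_1 = 18−1 = 17
step 1: 17 = 3·5 + 2; sub 6 for 5: 3·6 + 2; = 20; G_2 = 20−1 = 19

2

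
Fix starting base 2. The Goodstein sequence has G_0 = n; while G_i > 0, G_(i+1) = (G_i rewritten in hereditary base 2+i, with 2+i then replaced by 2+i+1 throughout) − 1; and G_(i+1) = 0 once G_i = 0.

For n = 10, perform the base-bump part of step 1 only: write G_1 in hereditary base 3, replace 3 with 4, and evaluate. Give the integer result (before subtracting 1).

1026

10 —HB2→ 2^(2 + 1) + 2 —bump→ 3^(3 + 1) + 3 = 84 —(−1)→ 83
83 —HB3→ 3^(3 + 1) + 2 —bump→ 4^(4 + 1) + 2 = 1026 —(−1)→ 1025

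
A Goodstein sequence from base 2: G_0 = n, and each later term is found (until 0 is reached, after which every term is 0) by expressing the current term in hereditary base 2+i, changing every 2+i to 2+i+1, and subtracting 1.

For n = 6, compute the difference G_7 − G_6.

144904

6 —HB2→ 2^2 + 2 —bump→ 3^3 + 3 = 30 —(−1)→ 29
29 —HB3→ 3^3 + 2 —bump→ 4^4 + 2 = 258 —(−1)→ 257
257 —HB4→ 4^4 + 1 —bump→ 5^5 + 1 = 3126 —(−1)→ 3125
3125 —HB5→ 5^5 —bump→ 6^6 = 46656 —(−1)→ 46655
46655 —HB6→ 5·6^5 + 5·6^4 + 5·6^3 + 5·6^2 + 5·6 + 5 —bump→ 5·7^5 + 5·7^4 + 5·7^3 + 5·7^2 + 5·7 + 5 = 98040 —(−1)→ 98039
98039 —HB7→ 5·7^5 + 5·7^4 + 5·7^3 + 5·7^2 + 5·7 + 4 —bump→ 5·8^5 + 5·8^4 + 5·8^3 + 5·8^2 + 5·8 + 4 = 187244 —(−1)→ 187243
187243 —HB8→ 5·8^5 + 5·8^4 + 5·8^3 + 5·8^2 + 5·8 + 3 —bump→ 5·9^5 + 5·9^4 + 5·9^3 + 5·9^2 + 5·9 + 3 = 332148 —(−1)→ 332147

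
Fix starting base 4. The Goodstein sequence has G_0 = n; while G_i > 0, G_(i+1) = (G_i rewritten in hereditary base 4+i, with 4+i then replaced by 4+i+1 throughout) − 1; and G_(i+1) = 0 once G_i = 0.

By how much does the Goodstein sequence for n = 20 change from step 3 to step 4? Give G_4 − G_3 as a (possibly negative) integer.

14

G_0 = 20. HB_4(20) = 4^2 + 4. Bump = 30. G_1 = 29.
G_1 = 29. HB_5(29) = 5^2 + 4. Bump = 40. G_2 = 39.
G_2 = 39. HB_6(39) = 6^2 + 3. Bump = 52. G_3 = 51.
G_3 = 51. HB_7(51) = 7^2 + 2. Bump = 66. G_4 = 65.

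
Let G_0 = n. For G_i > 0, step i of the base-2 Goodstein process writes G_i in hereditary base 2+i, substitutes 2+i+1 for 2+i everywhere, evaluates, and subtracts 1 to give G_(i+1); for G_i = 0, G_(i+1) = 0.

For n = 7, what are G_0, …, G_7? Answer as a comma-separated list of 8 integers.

7, 30, 259, 3127, 46657, 823543, 16777215, 37665879

G_0=7  [base 2] 2^2 + 2 + 1  →[2↦3]→  3^3 + 3 + 1 = 31  −1 ⇒ G_1=30
G_1=30  [base 3] 3^3 + 3  →[3↦4]→  4^4 + 4 = 260  −1 ⇒ G_2=259
G_2=259  [base 4] 4^4 + 3  →[4↦5]→  5^5 + 3 = 3128  −1 ⇒ G_3=3127
G_3=3127  [base 5] 5^5 + 2  →[5↦6]→  6^6 + 2 = 46658  −1 ⇒ G_4=46657
G_4=46657  [base 6] 6^6 + 1  →[6↦7]→  7^7 + 1 = 823544  −1 ⇒ G_5=823543
G_5=823543  [base 7] 7^7  →[7↦8]→  8^8 = 16777216  −1 ⇒ G_6=16777215
G_6=16777215  [base 8] 7·8^7 + 7·8^6 + 7·8^5 + 7·8^4 + 7·8^3 + 7·8^2 + 7·8 + 7  →[8↦9]→  7·9^7 + 7·9^6 + 7·9^5 + 7·9^4 + 7·9^3 + 7·9^2 + 7·9 + 7 = 37665880  −1 ⇒ G_7=37665879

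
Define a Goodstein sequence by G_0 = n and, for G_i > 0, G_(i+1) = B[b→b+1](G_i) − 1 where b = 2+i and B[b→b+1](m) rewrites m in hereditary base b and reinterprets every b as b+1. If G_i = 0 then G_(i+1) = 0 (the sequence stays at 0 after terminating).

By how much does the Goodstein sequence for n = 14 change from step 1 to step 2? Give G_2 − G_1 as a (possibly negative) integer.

(0) 14|_2 = 2^(2 + 1) + 2^2 + 2 ↦ 3^(3 + 1) + 3^3 + 3|_3 = 111 ⇒ 110
(1) 110|_3 = 3^(3 + 1) + 3^3 + 2 ↦ 4^(4 + 1) + 4^4 + 2|_4 = 1282 ⇒ 1281

1171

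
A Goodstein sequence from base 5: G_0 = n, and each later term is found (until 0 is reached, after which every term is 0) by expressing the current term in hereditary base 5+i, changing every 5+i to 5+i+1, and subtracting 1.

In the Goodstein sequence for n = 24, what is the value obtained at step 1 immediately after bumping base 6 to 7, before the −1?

base 5: 24 = 4·5 + 4; at 6: 4·6 + 4 = 28; next = 27
base 6: 27 = 4·6 + 3; at 7: 4·7 + 3 = 31; next = 30

31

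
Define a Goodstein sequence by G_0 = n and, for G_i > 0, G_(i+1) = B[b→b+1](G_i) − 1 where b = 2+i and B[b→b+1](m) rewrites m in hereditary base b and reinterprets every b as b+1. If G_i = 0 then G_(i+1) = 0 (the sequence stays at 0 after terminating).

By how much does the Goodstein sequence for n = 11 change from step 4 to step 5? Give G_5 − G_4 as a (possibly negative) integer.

G_0 = 11. HB_2(11) = 2^(2 + 1) + 2 + 1. Bump = 85. G_1 = 84.
G_1 = 84. HB_3(84) = 3^(3 + 1) + 3. Bump = 1028. G_2 = 1027.
G_2 = 1027. HB_4(1027) = 4^(4 + 1) + 3. Bump = 15628. G_3 = 15627.
G_3 = 15627. HB_5(15627) = 5^(5 + 1) + 2. Bump = 279938. G_4 = 279937.
G_4 = 279937. HB_6(279937) = 6^(6 + 1) + 1. Bump = 5764802. G_5 = 5764801.

5484864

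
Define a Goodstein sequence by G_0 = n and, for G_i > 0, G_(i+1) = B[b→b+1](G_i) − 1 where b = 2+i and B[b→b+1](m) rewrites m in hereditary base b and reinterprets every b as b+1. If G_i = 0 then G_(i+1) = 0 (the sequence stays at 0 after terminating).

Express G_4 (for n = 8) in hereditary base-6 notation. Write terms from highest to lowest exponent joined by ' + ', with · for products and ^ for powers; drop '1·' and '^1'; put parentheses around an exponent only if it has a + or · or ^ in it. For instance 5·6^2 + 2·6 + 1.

base 2: 8 = 2^(2 + 1); at 3: 3^(3 + 1) = 81; next = 80
base 3: 80 = 2·3^3 + 2·3^2 + 2·3 + 2; at 4: 2·4^4 + 2·4^2 + 2·4 + 2 = 554; next = 553
base 4: 553 = 2·4^4 + 2·4^2 + 2·4 + 1; at 5: 2·5^5 + 2·5^2 + 2·5 + 1 = 6311; next = 6310
base 5: 6310 = 2·5^5 + 2·5^2 + 2·5; at 6: 2·6^6 + 2·6^2 + 2·6 = 93396; next = 93395
base 6: 93395 = 2·6^6 + 2·6^2 + 6 + 5; at 7: 2·7^7 + 2·7^2 + 7 + 5 = 1647196; next = 1647195

2·6^6 + 2·6^2 + 6 + 5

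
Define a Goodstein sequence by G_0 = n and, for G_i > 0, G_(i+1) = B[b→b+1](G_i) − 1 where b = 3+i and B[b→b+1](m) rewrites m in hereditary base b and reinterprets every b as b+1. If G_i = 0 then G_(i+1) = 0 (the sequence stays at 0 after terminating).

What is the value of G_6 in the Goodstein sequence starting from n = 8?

11

(0) 8|_3 = 2·3 + 2 ↦ 2·4 + 2|_4 = 10 ⇒ 9
(1) 9|_4 = 2·4 + 1 ↦ 2·5 + 1|_5 = 11 ⇒ 10
(2) 10|_5 = 2·5 ↦ 2·6|_6 = 12 ⇒ 11
(3) 11|_6 = 6 + 5 ↦ 7 + 5|_7 = 12 ⇒ 11
(4) 11|_7 = 7 + 4 ↦ 8 + 4|_8 = 12 ⇒ 11
(5) 11|_8 = 8 + 3 ↦ 9 + 3|_9 = 12 ⇒ 11
(6) 11|_9 = 9 + 2 ↦ 10 + 2|_10 = 12 ⇒ 11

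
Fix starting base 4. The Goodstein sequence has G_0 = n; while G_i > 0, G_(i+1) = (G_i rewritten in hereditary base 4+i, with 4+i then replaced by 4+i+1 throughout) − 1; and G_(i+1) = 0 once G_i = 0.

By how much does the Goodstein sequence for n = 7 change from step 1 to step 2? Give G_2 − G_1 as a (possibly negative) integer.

0

G_0=7  [base 4] 4 + 3  →[4↦5]→  5 + 3 = 8  −1 ⇒ G_1=7
G_1=7  [base 5] 5 + 2  →[5↦6]→  6 + 2 = 8  −1 ⇒ G_2=7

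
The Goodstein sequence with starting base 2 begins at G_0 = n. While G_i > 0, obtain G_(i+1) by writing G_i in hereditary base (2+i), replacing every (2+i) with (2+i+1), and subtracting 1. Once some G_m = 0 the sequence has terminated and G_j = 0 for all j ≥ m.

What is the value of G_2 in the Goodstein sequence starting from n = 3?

(0) 3|_2 = 2 + 1 ↦ 3 + 1|_3 = 4 ⇒ 3
(1) 3|_3 = 3 ↦ 4|_4 = 4 ⇒ 3
(2) 3|_4 = 3 ↦ 3|_5 = 3 ⇒ 2

3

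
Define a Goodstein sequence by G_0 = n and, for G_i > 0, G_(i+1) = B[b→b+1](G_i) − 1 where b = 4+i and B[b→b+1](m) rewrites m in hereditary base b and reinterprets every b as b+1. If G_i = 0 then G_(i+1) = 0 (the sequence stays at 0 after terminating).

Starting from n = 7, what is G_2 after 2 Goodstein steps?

7

(0) 7|_4 = 4 + 3 ↦ 5 + 3|_5 = 8 ⇒ 7
(1) 7|_5 = 5 + 2 ↦ 6 + 2|_6 = 8 ⇒ 7
(2) 7|_6 = 6 + 1 ↦ 7 + 1|_7 = 8 ⇒ 7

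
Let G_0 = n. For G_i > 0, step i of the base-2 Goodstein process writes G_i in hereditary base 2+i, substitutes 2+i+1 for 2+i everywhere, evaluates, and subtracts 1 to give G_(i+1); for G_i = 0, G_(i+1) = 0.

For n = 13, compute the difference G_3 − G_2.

14813

13 —HB2→ 2^(2 + 1) + 2^2 + 1 —bump→ 3^(3 + 1) + 3^3 + 1 = 109 —(−1)→ 108
108 —HB3→ 3^(3 + 1) + 3^3 —bump→ 4^(4 + 1) + 4^4 = 1280 —(−1)→ 1279
1279 —HB4→ 4^(4 + 1) + 3·4^3 + 3·4^2 + 3·4 + 3 —bump→ 5^(5 + 1) + 3·5^3 + 3·5^2 + 3·5 + 3 = 16093 —(−1)→ 16092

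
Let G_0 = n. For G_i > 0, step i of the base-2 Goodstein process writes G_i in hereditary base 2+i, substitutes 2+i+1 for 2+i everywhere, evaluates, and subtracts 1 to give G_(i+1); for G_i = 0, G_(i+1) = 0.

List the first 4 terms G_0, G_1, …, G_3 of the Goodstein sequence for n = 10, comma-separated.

10, 83, 1025, 15625

i=0: 10 = 2^(2 + 1) + 2 (b=2); 2→3: 3^(3 + 1) + 3 = 84; 84−1 = 83
i=1: 83 = 3^(3 + 1) + 2 (b=3); 3→4: 4^(4 + 1) + 2 = 1026; 1026−1 = 1025
i=2: 1025 = 4^(4 + 1) + 1 (b=4); 4→5: 5^(5 + 1) + 1 = 15626; 15626−1 = 15625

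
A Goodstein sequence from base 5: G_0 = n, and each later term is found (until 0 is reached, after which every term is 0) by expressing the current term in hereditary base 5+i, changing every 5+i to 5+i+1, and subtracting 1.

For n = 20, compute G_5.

31

i=0: 20 = 4·5 (b=5); 5→6: 4·6 = 24; 24−1 = 23
i=1: 23 = 3·6 + 5 (b=6); 6→7: 3·7 + 5 = 26; 26−1 = 25
i=2: 25 = 3·7 + 4 (b=7); 7→8: 3·8 + 4 = 28; 28−1 = 27
i=3: 27 = 3·8 + 3 (b=8); 8→9: 3·9 + 3 = 30; 30−1 = 29
i=4: 29 = 3·9 + 2 (b=9); 9→10: 3·10 + 2 = 32; 32−1 = 31
i=5: 31 = 3·10 + 1 (b=10); 10→11: 3·11 + 1 = 34; 34−1 = 33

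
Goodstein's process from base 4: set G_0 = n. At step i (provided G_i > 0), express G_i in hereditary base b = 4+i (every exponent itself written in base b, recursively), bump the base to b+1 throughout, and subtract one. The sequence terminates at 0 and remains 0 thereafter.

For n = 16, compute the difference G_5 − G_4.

3

G_0 = 16. HB_4(16) = 4^2. Bump = 25. G_1 = 24.
G_1 = 24. HB_5(24) = 4·5 + 4. Bump = 28. G_2 = 27.
G_2 = 27. HB_6(27) = 4·6 + 3. Bump = 31. G_3 = 30.
G_3 = 30. HB_7(30) = 4·7 + 2. Bump = 34. G_4 = 33.
G_4 = 33. HB_8(33) = 4·8 + 1. Bump = 37. G_5 = 36.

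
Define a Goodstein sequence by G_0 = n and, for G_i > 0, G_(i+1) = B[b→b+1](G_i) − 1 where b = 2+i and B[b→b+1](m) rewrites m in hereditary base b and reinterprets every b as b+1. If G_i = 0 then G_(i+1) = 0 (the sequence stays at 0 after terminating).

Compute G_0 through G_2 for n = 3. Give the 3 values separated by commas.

3, 3, 3

base 2: 3 = 2 + 1; at 3: 3 + 1 = 4; next = 3
base 3: 3 = 3; at 4: 4 = 4; next = 3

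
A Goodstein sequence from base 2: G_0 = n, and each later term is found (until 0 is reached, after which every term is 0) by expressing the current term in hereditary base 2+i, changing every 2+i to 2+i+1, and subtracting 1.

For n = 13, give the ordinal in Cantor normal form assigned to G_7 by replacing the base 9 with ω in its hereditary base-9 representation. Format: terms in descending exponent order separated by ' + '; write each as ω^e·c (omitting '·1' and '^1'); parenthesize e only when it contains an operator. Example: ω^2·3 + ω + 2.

ω^(ω + 1) + ω^3·3 + ω^2·3 + ω·2 + 6

step 0: 13 = 2^(2 + 1) + 2^2 + 1; sub 3 for 2: 3^(3 + 1) + 3^3 + 1; = 109; G_1 = 109−1 = 108
step 1: 108 = 3^(3 + 1) + 3^3; sub 4 for 3: 4^(4 + 1) + 4^4; = 1280; G_2 = 1280−1 = 1279
step 2: 1279 = 4^(4 + 1) + 3·4^3 + 3·4^2 + 3·4 + 3; sub 5 for 4: 5^(5 + 1) + 3·5^3 + 3·5^2 + 3·5 + 3; = 16093; G_3 = 16093−1 = 16092
step 3: 16092 = 5^(5 + 1) + 3·5^3 + 3·5^2 + 3·5 + 2; sub 6 for 5: 6^(6 + 1) + 3·6^3 + 3·6^2 + 3·6 + 2; = 280712; G_4 = 280712−1 = 280711
step 4: 280711 = 6^(6 + 1) + 3·6^3 + 3·6^2 + 3·6 + 1; sub 7 for 6: 7^(7 + 1) + 3·7^3 + 3·7^2 + 3·7 + 1; = 5765999; G_5 = 5765999−1 = 5765998
step 5: 5765998 = 7^(7 + 1) + 3·7^3 + 3·7^2 + 3·7; sub 8 for 7: 8^(8 + 1) + 3·8^3 + 3·8^2 + 3·8; = 134219480; G_6 = 134219480−1 = 134219479
step 6: 134219479 = 8^(8 + 1) + 3·8^3 + 3·8^2 + 2·8 + 7; sub 9 for 8: 9^(9 + 1) + 3·9^3 + 3·9^2 + 2·9 + 7; = 3486786856; G_7 = 3486786856−1 = 3486786855
step 7: 3486786855 = 9^(9 + 1) + 3·9^3 + 3·9^2 + 2·9 + 6; sub 10 for 9: 10^(10 + 1) + 3·10^3 + 3·10^2 + 2·10 + 6; = 100000003326; G_8 = 100000003326−1 = 100000003325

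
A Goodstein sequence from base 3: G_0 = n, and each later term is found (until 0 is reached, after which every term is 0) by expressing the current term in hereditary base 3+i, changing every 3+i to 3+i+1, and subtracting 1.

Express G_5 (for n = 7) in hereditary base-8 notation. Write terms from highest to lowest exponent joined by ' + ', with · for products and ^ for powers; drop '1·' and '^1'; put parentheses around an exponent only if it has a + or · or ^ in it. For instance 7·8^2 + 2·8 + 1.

base 3: 7 = 2·3 + 1; at 4: 2·4 + 1 = 9; next = 8
base 4: 8 = 2·4; at 5: 2·5 = 10; next = 9
base 5: 9 = 5 + 4; at 6: 6 + 4 = 10; next = 9
base 6: 9 = 6 + 3; at 7: 7 + 3 = 10; next = 9
base 7: 9 = 7 + 2; at 8: 8 + 2 = 10; next = 9
base 8: 9 = 8 + 1; at 9: 9 + 1 = 10; next = 9

8 + 1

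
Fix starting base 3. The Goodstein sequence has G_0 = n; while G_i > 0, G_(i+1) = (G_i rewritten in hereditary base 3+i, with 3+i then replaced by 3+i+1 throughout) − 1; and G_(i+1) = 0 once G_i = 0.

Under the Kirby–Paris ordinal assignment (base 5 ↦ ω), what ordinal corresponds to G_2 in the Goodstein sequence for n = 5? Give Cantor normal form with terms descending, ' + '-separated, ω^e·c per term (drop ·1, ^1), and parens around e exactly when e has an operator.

ω

i=0: 5 = 3 + 2 (b=3); 3→4: 4 + 2 = 6; 6−1 = 5
i=1: 5 = 4 + 1 (b=4); 4→5: 5 + 1 = 6; 6−1 = 5
i=2: 5 = 5 (b=5); 5→6: 6 = 6; 6−1 = 5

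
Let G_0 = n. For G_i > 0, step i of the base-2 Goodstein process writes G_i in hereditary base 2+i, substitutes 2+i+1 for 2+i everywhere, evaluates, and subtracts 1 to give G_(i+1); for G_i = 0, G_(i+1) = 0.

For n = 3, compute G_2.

3

i=0: 3 = 2 + 1 (b=2); 2→3: 3 + 1 = 4; 4−1 = 3
i=1: 3 = 3 (b=3); 3→4: 4 = 4; 4−1 = 3
i=2: 3 = 3 (b=4); 4→5: 3 = 3; 3−1 = 2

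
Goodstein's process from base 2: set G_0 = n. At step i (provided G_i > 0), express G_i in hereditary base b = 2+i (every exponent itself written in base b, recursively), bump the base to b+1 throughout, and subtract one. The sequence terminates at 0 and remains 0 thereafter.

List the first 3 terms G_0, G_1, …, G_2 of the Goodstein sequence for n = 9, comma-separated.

9, 81, 1023

(0) 9|_2 = 2^(2 + 1) + 1 ↦ 3^(3 + 1) + 1|_3 = 82 ⇒ 81
(1) 81|_3 = 3^(3 + 1) ↦ 4^(4 + 1)|_4 = 1024 ⇒ 1023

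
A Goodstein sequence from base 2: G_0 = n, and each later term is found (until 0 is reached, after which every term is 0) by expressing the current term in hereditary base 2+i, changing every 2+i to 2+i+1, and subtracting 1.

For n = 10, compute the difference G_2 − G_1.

G_0=10  [base 2] 2^(2 + 1) + 2  →[2↦3]→  3^(3 + 1) + 3 = 84  −1 ⇒ G_1=83
G_1=83  [base 3] 3^(3 + 1) + 2  →[3↦4]→  4^(4 + 1) + 2 = 1026  −1 ⇒ G_2=1025

942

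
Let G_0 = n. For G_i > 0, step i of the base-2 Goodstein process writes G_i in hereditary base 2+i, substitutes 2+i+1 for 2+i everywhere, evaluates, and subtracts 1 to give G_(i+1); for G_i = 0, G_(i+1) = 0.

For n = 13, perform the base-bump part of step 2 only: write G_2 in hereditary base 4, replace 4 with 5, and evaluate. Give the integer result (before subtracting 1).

16093

G_0 = 13. HB_2(13) = 2^(2 + 1) + 2^2 + 1. Bump = 109. G_1 = 108.
G_1 = 108. HB_3(108) = 3^(3 + 1) + 3^3. Bump = 1280. G_2 = 1279.
G_2 = 1279. HB_4(1279) = 4^(4 + 1) + 3·4^3 + 3·4^2 + 3·4 + 3. Bump = 16093. G_3 = 16092.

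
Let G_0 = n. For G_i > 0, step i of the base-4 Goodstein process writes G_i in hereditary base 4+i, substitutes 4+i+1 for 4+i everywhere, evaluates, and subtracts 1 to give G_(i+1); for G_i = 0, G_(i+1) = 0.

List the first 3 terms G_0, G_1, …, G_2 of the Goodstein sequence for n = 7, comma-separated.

(0) 7|_4 = 4 + 3 ↦ 5 + 3|_5 = 8 ⇒ 7
(1) 7|_5 = 5 + 2 ↦ 6 + 2|_6 = 8 ⇒ 7

7, 7, 7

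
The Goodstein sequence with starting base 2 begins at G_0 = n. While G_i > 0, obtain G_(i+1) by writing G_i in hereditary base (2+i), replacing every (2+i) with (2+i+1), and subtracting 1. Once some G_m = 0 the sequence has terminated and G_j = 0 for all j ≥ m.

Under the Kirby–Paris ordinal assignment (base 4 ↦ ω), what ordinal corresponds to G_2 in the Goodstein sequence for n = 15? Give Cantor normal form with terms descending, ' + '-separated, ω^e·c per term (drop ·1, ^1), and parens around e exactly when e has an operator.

i=0: 15 = 2^(2 + 1) + 2^2 + 2 + 1 (b=2); 2→3: 3^(3 + 1) + 3^3 + 3 + 1 = 112; 112−1 = 111
i=1: 111 = 3^(3 + 1) + 3^3 + 3 (b=3); 3→4: 4^(4 + 1) + 4^4 + 4 = 1284; 1284−1 = 1283
i=2: 1283 = 4^(4 + 1) + 4^4 + 3 (b=4); 4→5: 5^(5 + 1) + 5^5 + 3 = 18753; 18753−1 = 18752

ω^(ω + 1) + ω^ω + 3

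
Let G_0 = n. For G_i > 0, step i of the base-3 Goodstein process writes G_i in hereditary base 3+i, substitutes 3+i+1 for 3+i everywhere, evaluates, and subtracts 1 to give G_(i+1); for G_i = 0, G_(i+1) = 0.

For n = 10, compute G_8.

41

[0] 10 ≡ 3^2 + 1 (base 3). Lift 4: 17. −1: 16.
[1] 16 ≡ 4^2 (base 4). Lift 5: 25. −1: 24.
[2] 24 ≡ 4·5 + 4 (base 5). Lift 6: 28. −1: 27.
[3] 27 ≡ 4·6 + 3 (base 6). Lift 7: 31. −1: 30.
[4] 30 ≡ 4·7 + 2 (base 7). Lift 8: 34. −1: 33.
[5] 33 ≡ 4·8 + 1 (base 8). Lift 9: 37. −1: 36.
[6] 36 ≡ 4·9 (base 9). Lift 10: 40. −1: 39.
[7] 39 ≡ 3·10 + 9 (base 10). Lift 11: 42. −1: 41.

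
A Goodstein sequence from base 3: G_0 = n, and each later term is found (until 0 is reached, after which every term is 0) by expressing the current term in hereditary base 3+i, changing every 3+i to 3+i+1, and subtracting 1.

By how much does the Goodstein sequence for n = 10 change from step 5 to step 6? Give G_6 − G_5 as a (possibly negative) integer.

3

[0] 10 ≡ 3^2 + 1 (base 3). Lift 4: 17. −1: 16.
[1] 16 ≡ 4^2 (base 4). Lift 5: 25. −1: 24.
[2] 24 ≡ 4·5 + 4 (base 5). Lift 6: 28. −1: 27.
[3] 27 ≡ 4·6 + 3 (base 6). Lift 7: 31. −1: 30.
[4] 30 ≡ 4·7 + 2 (base 7). Lift 8: 34. −1: 33.
[5] 33 ≡ 4·8 + 1 (base 8). Lift 9: 37. −1: 36.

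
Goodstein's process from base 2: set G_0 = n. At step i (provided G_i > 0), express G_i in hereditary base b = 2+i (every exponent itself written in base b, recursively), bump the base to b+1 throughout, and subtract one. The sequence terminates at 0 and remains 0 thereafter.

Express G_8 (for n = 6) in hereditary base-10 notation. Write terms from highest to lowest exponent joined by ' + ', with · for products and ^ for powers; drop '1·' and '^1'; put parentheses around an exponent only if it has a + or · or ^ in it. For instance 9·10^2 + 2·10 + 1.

G_0 = 6. HB_2(6) = 2^2 + 2. Bump = 30. G_1 = 29.
G_1 = 29. HB_3(29) = 3^3 + 2. Bump = 258. G_2 = 257.
G_2 = 257. HB_4(257) = 4^4 + 1. Bump = 3126. G_3 = 3125.
G_3 = 3125. HB_5(3125) = 5^5. Bump = 46656. G_4 = 46655.
G_4 = 46655. HB_6(46655) = 5·6^5 + 5·6^4 + 5·6^3 + 5·6^2 + 5·6 + 5. Bump = 98040. G_5 = 98039.
G_5 = 98039. HB_7(98039) = 5·7^5 + 5·7^4 + 5·7^3 + 5·7^2 + 5·7 + 4. Bump = 187244. G_6 = 187243.
G_6 = 187243. HB_8(187243) = 5·8^5 + 5·8^4 + 5·8^3 + 5·8^2 + 5·8 + 3. Bump = 332148. G_7 = 332147.
G_7 = 332147. HB_9(332147) = 5·9^5 + 5·9^4 + 5·9^3 + 5·9^2 + 5·9 + 2. Bump = 555552. G_8 = 555551.

5·10^5 + 5·10^4 + 5·10^3 + 5·10^2 + 5·10 + 1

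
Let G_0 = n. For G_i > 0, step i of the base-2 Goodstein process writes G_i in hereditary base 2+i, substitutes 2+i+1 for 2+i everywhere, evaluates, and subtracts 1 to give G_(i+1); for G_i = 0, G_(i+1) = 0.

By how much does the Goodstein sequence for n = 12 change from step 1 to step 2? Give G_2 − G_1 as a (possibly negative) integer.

G_0 = 12. HB_2(12) = 2^(2 + 1) + 2^2. Bump = 108. G_1 = 107.
G_1 = 107. HB_3(107) = 3^(3 + 1) + 2·3^2 + 2·3 + 2. Bump = 1066. G_2 = 1065.

958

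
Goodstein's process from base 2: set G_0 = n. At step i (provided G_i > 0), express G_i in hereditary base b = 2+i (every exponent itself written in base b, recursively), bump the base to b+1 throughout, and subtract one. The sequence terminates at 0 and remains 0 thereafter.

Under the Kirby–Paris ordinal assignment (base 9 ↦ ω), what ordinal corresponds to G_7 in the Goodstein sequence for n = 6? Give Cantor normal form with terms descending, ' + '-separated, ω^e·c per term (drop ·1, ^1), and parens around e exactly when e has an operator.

G_0=6  [base 2] 2^2 + 2  →[2↦3]→  3^3 + 3 = 30  −1 ⇒ G_1=29
G_1=29  [base 3] 3^3 + 2  →[3↦4]→  4^4 + 2 = 258  −1 ⇒ G_2=257
G_2=257  [base 4] 4^4 + 1  →[4↦5]→  5^5 + 1 = 3126  −1 ⇒ G_3=3125
G_3=3125  [base 5] 5^5  →[5↦6]→  6^6 = 46656  −1 ⇒ G_4=46655
G_4=46655  [base 6] 5·6^5 + 5·6^4 + 5·6^3 + 5·6^2 + 5·6 + 5  →[6↦7]→  5·7^5 + 5·7^4 + 5·7^3 + 5·7^2 + 5·7 + 5 = 98040  −1 ⇒ G_5=98039
G_5=98039  [base 7] 5·7^5 + 5·7^4 + 5·7^3 + 5·7^2 + 5·7 + 4  →[7↦8]→  5·8^5 + 5·8^4 + 5·8^3 + 5·8^2 + 5·8 + 4 = 187244  −1 ⇒ G_6=187243
G_6=187243  [base 8] 5·8^5 + 5·8^4 + 5·8^3 + 5·8^2 + 5·8 + 3  →[8↦9]→  5·9^5 + 5·9^4 + 5·9^3 + 5·9^2 + 5·9 + 3 = 332148  −1 ⇒ G_7=332147

ω^5·5 + ω^4·5 + ω^3·5 + ω^2·5 + ω·5 + 2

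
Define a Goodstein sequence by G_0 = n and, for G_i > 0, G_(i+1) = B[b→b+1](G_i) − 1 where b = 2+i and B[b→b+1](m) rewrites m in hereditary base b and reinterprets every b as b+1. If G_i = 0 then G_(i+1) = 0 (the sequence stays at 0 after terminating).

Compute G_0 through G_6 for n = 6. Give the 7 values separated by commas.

base 2: 6 = 2^2 + 2; at 3: 3^3 + 3 = 30; next = 29
base 3: 29 = 3^3 + 2; at 4: 4^4 + 2 = 258; next = 257
base 4: 257 = 4^4 + 1; at 5: 5^5 + 1 = 3126; next = 3125
base 5: 3125 = 5^5; at 6: 6^6 = 46656; next = 46655
base 6: 46655 = 5·6^5 + 5·6^4 + 5·6^3 + 5·6^2 + 5·6 + 5; at 7: 5·7^5 + 5·7^4 + 5·7^3 + 5·7^2 + 5·7 + 5 = 98040; next = 98039
base 7: 98039 = 5·7^5 + 5·7^4 + 5·7^3 + 5·7^2 + 5·7 + 4; at 8: 5·8^5 + 5·8^4 + 5·8^3 + 5·8^2 + 5·8 + 4 = 187244; next = 187243

6, 29, 257, 3125, 46655, 98039, 187243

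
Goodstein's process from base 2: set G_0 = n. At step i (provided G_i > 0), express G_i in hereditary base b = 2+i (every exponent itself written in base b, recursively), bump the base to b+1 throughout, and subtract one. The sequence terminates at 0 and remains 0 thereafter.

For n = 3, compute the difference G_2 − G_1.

[0] 3 ≡ 2 + 1 (base 2). Lift 3: 4. −1: 3.
[1] 3 ≡ 3 (base 3). Lift 4: 4. −1: 3.

0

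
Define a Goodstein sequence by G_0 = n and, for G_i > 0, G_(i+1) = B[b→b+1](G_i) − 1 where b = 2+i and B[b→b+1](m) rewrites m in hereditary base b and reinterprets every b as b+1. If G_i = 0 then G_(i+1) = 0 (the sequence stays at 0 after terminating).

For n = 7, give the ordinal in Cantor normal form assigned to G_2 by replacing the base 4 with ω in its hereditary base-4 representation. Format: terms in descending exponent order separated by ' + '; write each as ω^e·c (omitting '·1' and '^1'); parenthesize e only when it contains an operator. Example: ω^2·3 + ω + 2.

G_0 = 7. HB_2(7) = 2^2 + 2 + 1. Bump = 31. G_1 = 30.
G_1 = 30. HB_3(30) = 3^3 + 3. Bump = 260. G_2 = 259.
G_2 = 259. HB_4(259) = 4^4 + 3. Bump = 3128. G_3 = 3127.

ω^ω + 3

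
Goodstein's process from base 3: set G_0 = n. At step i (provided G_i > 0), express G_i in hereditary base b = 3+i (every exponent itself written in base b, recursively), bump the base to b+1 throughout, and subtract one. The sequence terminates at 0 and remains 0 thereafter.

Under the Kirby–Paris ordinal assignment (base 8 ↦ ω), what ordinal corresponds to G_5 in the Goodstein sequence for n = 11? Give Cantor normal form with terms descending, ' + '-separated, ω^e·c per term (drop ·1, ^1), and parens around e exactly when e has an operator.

step 0: 11 = 3^2 + 2; sub 4 for 3: 4^2 + 2; = 18; G_1 = 18−1 = 17
step 1: 17 = 4^2 + 1; sub 5 for 4: 5^2 + 1; = 26; G_2 = 26−1 = 25
step 2: 25 = 5^2; sub 6 for 5: 6^2; = 36; G_3 = 36−1 = 35
step 3: 35 = 5·6 + 5; sub 7 for 6: 5·7 + 5; = 40; G_4 = 40−1 = 39
step 4: 39 = 5·7 + 4; sub 8 for 7: 5·8 + 4; = 44; G_5 = 44−1 = 43
step 5: 43 = 5·8 + 3; sub 9 for 8: 5·9 + 3; = 48; G_6 = 48−1 = 47

ω·5 + 3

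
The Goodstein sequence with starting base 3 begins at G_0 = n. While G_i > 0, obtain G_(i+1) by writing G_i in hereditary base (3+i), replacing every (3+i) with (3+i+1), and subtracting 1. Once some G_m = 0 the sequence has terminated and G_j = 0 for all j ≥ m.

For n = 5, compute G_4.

4

step 0: 5 = 3 + 2; sub 4 for 3: 4 + 2; = 6; G_1 = 6−1 = 5
step 1: 5 = 4 + 1; sub 5 for 4: 5 + 1; = 6; G_2 = 6−1 = 5
step 2: 5 = 5; sub 6 for 5: 6; = 6; G_3 = 6−1 = 5
step 3: 5 = 5; sub 7 for 6: 5; = 5; G_4 = 5−1 = 4
step 4: 4 = 4; sub 8 for 7: 4; = 4; G_5 = 4−1 = 3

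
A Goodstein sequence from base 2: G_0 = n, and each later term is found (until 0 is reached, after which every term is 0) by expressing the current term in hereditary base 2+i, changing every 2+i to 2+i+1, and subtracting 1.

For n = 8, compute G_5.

1647195

8 —HB2→ 2^(2 + 1) —bump→ 3^(3 + 1) = 81 —(−1)→ 80
80 —HB3→ 2·3^3 + 2·3^2 + 2·3 + 2 —bump→ 2·4^4 + 2·4^2 + 2·4 + 2 = 554 —(−1)→ 553
553 —HB4→ 2·4^4 + 2·4^2 + 2·4 + 1 —bump→ 2·5^5 + 2·5^2 + 2·5 + 1 = 6311 —(−1)→ 6310
6310 —HB5→ 2·5^5 + 2·5^2 + 2·5 —bump→ 2·6^6 + 2·6^2 + 2·6 = 93396 —(−1)→ 93395
93395 —HB6→ 2·6^6 + 2·6^2 + 6 + 5 —bump→ 2·7^7 + 2·7^2 + 7 + 5 = 1647196 —(−1)→ 1647195
1647195 —HB7→ 2·7^7 + 2·7^2 + 7 + 4 —bump→ 2·8^8 + 2·8^2 + 8 + 4 = 33554572 —(−1)→ 33554571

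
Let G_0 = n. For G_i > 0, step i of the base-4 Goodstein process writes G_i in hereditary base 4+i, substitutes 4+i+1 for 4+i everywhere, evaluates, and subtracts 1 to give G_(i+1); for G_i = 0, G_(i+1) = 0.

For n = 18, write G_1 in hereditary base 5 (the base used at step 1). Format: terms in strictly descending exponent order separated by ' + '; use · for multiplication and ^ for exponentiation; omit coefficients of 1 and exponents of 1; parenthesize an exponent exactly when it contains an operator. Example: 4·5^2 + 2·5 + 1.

18 —HB4→ 4^2 + 2 —bump→ 5^2 + 2 = 27 —(−1)→ 26
26 —HB5→ 5^2 + 1 —bump→ 6^2 + 1 = 37 —(−1)→ 36

5^2 + 1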